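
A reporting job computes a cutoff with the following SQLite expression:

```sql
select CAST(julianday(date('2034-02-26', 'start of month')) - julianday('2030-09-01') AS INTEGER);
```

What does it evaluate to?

`start of month` rewinds 2034-02-26 to 2034-02-01.
29 days remain in September 2030 after the 1st (30 − 1).
Full months from October 2030 through January 2034 contribute their day counts.
Then 1 day into February 2034.
Total: 29 + 31 + 30 + 31 + 31 + 28 + 31 + 30 + 31 + 30 + 31 + 31 + 30 + 31 + 30 + 31 + 31 + 29 + 31 + 30 + 31 + 30 + 31 + 31 + 30 + 31 + 30 + 31 + 31 + 28 + 31 + 30 + 31 + 30 + 31 + 31 + 30 + 31 + 30 + 31 + 31 + 1 = 1249.

1249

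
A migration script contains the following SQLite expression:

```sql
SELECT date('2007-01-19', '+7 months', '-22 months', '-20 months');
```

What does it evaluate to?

Adding +7 months to 2007-01-19 gives 2007-08-19.
Adding -22 months to 2007-08-19 gives 2005-10-19.
Adding -20 months to 2005-10-19 gives 2004-02-19.

2004-02-19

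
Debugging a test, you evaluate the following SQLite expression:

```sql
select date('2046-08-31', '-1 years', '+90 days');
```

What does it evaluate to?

2045-11-29

Adding -1 year to 2046-08-31 gives 2045-08-31.
Applying '+90 days' to 2045-08-31: counting 90 days forward gives 2045-11-29.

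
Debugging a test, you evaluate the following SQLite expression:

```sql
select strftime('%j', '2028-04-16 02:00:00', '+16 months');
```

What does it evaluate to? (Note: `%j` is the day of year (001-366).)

228

First apply '+16 months': 2028-04-16 02:00:00 → 2029-08-16 02:00:00.
Day-of-year for 2029-08-16: days since 2029-01-01 inclusive = 228, zero-padded to 228.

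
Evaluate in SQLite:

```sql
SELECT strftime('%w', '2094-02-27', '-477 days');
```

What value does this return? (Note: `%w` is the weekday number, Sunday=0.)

5

First apply '-477 days': 2094-02-27 → 2092-11-07.
2092-11-07 is a Friday; with Sunday=0 that is 5.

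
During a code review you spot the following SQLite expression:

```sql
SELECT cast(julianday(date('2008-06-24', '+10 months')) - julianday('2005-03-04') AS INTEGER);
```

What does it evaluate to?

1512

Adding +10 months to 2008-06-24 gives 2009-04-24.
27 days remain in March 2005 after the 4th (31 − 4).
Full months from April 2005 through March 2009 contribute their day counts.
Then 24 days into April 2009.
Total: 27 + 30 + 31 + 30 + 31 + 31 + 30 + 31 + 30 + 31 + 31 + 28 + 31 + 30 + 31 + 30 + 31 + 31 + 30 + 31 + 30 + 31 + 31 + 28 + 31 + 30 + 31 + 30 + 31 + 31 + 30 + 31 + 30 + 31 + 31 + 29 + 31 + 30 + 31 + 30 + 31 + 31 + 30 + 31 + 30 + 31 + 31 + 28 + 31 + 24 = 1512.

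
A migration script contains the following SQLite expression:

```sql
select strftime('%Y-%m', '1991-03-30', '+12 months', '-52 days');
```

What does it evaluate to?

First apply '+12 months', '-52 days': 1991-03-30 → 1992-02-07.
`%Y-%m` extracts the year-month: 1992-02.

1992-02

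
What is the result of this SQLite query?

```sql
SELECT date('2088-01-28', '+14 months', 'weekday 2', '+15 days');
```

Adding +14 months to 2088-01-28 gives 2089-03-28.
`weekday 2` advances to the next Tuesday; 2089-03-28 is a Monday, so it moves forward to 2089-03-29.
March 2089 has 31 days; 2 remain after the 29th, so 3 days reach 2089-04-01.
Advancing 12 more days within April lands on 2089-04-13.

2089-04-13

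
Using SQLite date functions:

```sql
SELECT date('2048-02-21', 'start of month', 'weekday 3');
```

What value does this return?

`start of month` rewinds 2048-02-21 to 2048-02-01.
`weekday 3` advances to the next Wednesday; 2048-02-01 is a Saturday, so it moves forward to 2048-02-05.

2048-02-05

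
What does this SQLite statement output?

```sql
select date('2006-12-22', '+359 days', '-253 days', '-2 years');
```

Applying '+359 days' to 2006-12-22: counting 359 days forward gives 2007-12-16.
Applying '-253 days' to 2007-12-16: counting 253 days back gives 2007-04-07.
Adding -2 years to 2007-04-07 gives 2005-04-07.

2005-04-07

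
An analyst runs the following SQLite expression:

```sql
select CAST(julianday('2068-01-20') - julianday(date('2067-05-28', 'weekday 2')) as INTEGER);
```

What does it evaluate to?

234

`weekday 2` advances to the next Tuesday; 2067-05-28 is a Saturday, so it moves forward to 2067-05-31.
0 days remain in May 2067 after the 31st (31 − 31).
Full months from June 2067 through December 2067 contribute their day counts.
Then 20 days into January 2068.
Total: 0 + 30 + 31 + 31 + 30 + 31 + 30 + 31 + 20 = 234.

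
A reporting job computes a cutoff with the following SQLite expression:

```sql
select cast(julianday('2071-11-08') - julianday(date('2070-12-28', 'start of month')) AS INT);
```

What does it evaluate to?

`start of month` rewinds 2070-12-28 to 2070-12-01.
30 days remain in December 2070 after the 1st (31 − 1).
Full months from January 2071 through October 2071 contribute their day counts.
Then 8 days into November 2071.
Total: 30 + 31 + 28 + 31 + 30 + 31 + 30 + 31 + 31 + 30 + 31 + 8 = 342.

342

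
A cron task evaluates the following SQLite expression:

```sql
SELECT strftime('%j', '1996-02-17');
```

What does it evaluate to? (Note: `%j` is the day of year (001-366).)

Day-of-year for 1996-02-17: days since 1996-01-01 inclusive = 48, zero-padded to 048.

048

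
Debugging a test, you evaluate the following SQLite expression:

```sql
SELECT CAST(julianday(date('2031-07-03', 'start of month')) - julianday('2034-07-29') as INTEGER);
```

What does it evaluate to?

`start of month` rewinds 2031-07-03 to 2031-07-01.
30 days remain in July 2031 after the 1st (31 − 1).
Full months from August 2031 through June 2034 contribute their day counts.
Then 29 days into July 2034.
Total: 30 + 31 + 30 + 31 + 30 + 31 + 31 + 29 + 31 + 30 + 31 + 30 + 31 + 31 + 30 + 31 + 30 + 31 + 31 + 28 + 31 + 30 + 31 + 30 + 31 + 31 + 30 + 31 + 30 + 31 + 31 + 28 + 31 + 30 + 31 + 30 + 29 = 1124.
The subtraction is earlier − later, so the result is −1124 → -1124.

-1124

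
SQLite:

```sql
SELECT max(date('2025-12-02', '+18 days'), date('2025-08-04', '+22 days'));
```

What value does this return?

date('2025-12-02', '+18 days') → 2025-12-20.
date('2025-08-04', '+22 days') → 2025-08-26.
Later of the two is 2025-12-20.

2025-12-20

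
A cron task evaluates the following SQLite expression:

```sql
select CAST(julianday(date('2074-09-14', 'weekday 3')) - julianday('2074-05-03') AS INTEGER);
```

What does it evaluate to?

`weekday 3` advances to the next Wednesday; 2074-09-14 is a Friday, so it moves forward to 2074-09-19.
28 days remain in May 2074 after the 3rd (31 − 3).
June 2074: 30 days.
July 2074: 31 days.
August 2074: 31 days.
Then 19 days into September 2074.
Total: 28 + 30 + 31 + 31 + 19 = 139.

139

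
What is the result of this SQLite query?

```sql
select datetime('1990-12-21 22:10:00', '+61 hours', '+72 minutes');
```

+61 hours from 1990-12-21 22:10:00 is 1990-12-24 11:10:00 (crosses midnight).
72 minutes = 1h 12m; +72 minutes from 1990-12-24 11:10:00 is 1990-12-24 12:22:00.

1990-12-24 12:22:00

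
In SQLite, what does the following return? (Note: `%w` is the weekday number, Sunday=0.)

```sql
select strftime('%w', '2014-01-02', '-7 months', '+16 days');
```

2

First apply '-7 months', '+16 days': 2014-01-02 → 2013-06-18.
2013-06-18 is a Tuesday; with Sunday=0 that is 2.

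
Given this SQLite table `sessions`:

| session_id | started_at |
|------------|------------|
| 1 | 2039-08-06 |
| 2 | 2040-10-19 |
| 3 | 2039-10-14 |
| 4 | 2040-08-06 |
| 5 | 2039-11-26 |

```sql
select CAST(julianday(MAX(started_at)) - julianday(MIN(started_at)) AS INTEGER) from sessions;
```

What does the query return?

440

MIN = 2039-08-06, MAX = 2040-10-19.
25 days remain in August 2039 after the 6th (31 − 6).
Full months from September 2039 through September 2040 contribute their day counts.
Then 19 days into October 2040.
Total: 25 + 30 + 31 + 30 + 31 + 31 + 29 + 31 + 30 + 31 + 30 + 31 + 31 + 30 + 19 = 440.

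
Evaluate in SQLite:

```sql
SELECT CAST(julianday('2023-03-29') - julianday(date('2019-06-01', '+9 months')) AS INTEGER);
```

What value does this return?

Adding +9 months to 2019-06-01 gives 2020-03-01.
30 days remain in March 2020 after the 1st (31 − 1).
Full months from April 2020 through February 2023 contribute their day counts.
Then 29 days into March 2023.
Total: 30 + 30 + 31 + 30 + 31 + 31 + 30 + 31 + 30 + 31 + 31 + 28 + 31 + 30 + 31 + 30 + 31 + 31 + 30 + 31 + 30 + 31 + 31 + 28 + 31 + 30 + 31 + 30 + 31 + 31 + 30 + 31 + 30 + 31 + 31 + 28 + 29 = 1123.

1123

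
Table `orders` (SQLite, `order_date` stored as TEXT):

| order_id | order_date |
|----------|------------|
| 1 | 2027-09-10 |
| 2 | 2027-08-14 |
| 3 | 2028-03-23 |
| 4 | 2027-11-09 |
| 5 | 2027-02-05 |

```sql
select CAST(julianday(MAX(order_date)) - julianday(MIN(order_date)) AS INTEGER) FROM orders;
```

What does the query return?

MIN = 2027-02-05, MAX = 2028-03-23.
23 days remain in February 2027 after the 5th (28 − 5).
Full months from March 2027 through February 2028 contribute their day counts.
Then 23 days into March 2028.
Total: 23 + 31 + 30 + 31 + 30 + 31 + 31 + 30 + 31 + 30 + 31 + 31 + 29 + 23 = 412.

412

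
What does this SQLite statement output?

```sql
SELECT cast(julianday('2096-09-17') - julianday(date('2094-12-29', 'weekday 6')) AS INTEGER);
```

625

`weekday 6` advances to the next Saturday; 2094-12-29 is a Wednesday, so it moves forward to 2095-01-01.
30 days remain in January 2095 after the 1st (31 − 1).
Full months from February 2095 through August 2096 contribute their day counts.
Then 17 days into September 2096.
Total: 30 + 28 + 31 + 30 + 31 + 30 + 31 + 31 + 30 + 31 + 30 + 31 + 31 + 29 + 31 + 30 + 31 + 30 + 31 + 31 + 17 = 625.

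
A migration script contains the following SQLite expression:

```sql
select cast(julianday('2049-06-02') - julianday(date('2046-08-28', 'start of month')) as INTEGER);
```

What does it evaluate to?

1036

`start of month` rewinds 2046-08-28 to 2046-08-01.
30 days remain in August 2046 after the 1st (31 − 1).
Full months from September 2046 through May 2049 contribute their day counts.
Then 2 days into June 2049.
Total: 30 + 30 + 31 + 30 + 31 + 31 + 28 + 31 + 30 + 31 + 30 + 31 + 31 + 30 + 31 + 30 + 31 + 31 + 29 + 31 + 30 + 31 + 30 + 31 + 31 + 30 + 31 + 30 + 31 + 31 + 28 + 31 + 30 + 31 + 2 = 1036.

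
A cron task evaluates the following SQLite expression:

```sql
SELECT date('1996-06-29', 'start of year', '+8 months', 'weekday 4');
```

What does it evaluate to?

1996-09-05

`start of year` rewinds 1996-06-29 to 1996-01-01.
Adding +8 months to 1996-01-01 gives 1996-09-01.
`weekday 4` advances to the next Thursday; 1996-09-01 is a Sunday, so it moves forward to 1996-09-05.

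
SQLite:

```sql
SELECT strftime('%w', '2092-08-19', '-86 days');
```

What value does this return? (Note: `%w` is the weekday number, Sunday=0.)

First apply '-86 days': 2092-08-19 → 2092-05-25.
2092-05-25 is a Sunday; with Sunday=0 that is 0.

0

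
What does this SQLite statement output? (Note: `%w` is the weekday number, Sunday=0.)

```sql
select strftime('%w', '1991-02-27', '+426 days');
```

2

First apply '+426 days': 1991-02-27 → 1992-04-28.
1992-04-28 is a Tuesday; with Sunday=0 that is 2.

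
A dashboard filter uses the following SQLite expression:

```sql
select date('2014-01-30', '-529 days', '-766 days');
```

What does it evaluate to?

2010-07-15

Applying '-529 days' to 2014-01-30: counting 529 days back gives 2012-08-19.
Applying '-766 days' to 2012-08-19: counting 766 days back gives 2010-07-15.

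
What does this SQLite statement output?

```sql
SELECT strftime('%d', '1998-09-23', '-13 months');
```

23

First apply '-13 months': 1998-09-23 → 1997-08-23.
`%d` extracts the 2-digit day of month: 23.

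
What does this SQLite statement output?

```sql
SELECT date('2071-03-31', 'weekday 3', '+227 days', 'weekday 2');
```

`weekday 3` advances to the next Wednesday; 2071-03-31 is a Tuesday, so it moves forward to 2071-04-01.
Applying '+227 days' to 2071-04-01: counting 227 days forward gives 2071-11-14.
`weekday 2` advances to the next Tuesday; 2071-11-14 is a Saturday, so it moves forward to 2071-11-17.

2071-11-17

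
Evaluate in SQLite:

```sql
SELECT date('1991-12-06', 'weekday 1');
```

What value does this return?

`weekday 1` advances to the next Monday; 1991-12-06 is a Friday, so it moves forward to 1991-12-09.

1991-12-09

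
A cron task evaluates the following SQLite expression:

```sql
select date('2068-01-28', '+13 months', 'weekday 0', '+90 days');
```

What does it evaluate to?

2069-06-01

Adding +13 months to 2068-01-28 gives 2069-02-28.
`weekday 0` advances to the next Sunday; 2069-02-28 is a Thursday, so it moves forward to 2069-03-03.
Applying '+90 days' to 2069-03-03: counting 90 days forward gives 2069-06-01.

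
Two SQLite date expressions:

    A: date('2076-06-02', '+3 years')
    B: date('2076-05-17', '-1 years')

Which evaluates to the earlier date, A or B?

B

A = 2079-06-02.
B = 2075-05-17.
B is earlier.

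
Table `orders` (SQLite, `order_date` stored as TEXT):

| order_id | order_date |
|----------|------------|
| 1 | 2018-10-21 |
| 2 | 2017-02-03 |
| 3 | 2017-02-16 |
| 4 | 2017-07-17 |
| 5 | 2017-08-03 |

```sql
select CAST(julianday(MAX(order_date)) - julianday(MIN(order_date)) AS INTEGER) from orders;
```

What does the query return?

625

MIN = 2017-02-03, MAX = 2018-10-21.
25 days remain in February 2017 after the 3rd (28 − 3).
Full months from March 2017 through September 2018 contribute their day counts.
Then 21 days into October 2018.
Total: 25 + 31 + 30 + 31 + 30 + 31 + 31 + 30 + 31 + 30 + 31 + 31 + 28 + 31 + 30 + 31 + 30 + 31 + 31 + 30 + 21 = 625.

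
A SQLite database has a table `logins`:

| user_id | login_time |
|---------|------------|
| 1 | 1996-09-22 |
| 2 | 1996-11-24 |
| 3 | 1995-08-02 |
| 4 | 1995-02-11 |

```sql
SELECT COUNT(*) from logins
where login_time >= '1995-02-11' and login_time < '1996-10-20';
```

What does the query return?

Rows in [1995-02-11, 1996-10-20): 1996-09-22, 1995-08-02, 1995-02-11 → 3 rows.

3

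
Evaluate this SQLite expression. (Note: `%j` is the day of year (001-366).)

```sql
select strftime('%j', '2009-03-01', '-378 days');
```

048

First apply '-378 days': 2009-03-01 → 2008-02-17.
Day-of-year for 2008-02-17: days since 2008-01-01 inclusive = 48, zero-padded to 048.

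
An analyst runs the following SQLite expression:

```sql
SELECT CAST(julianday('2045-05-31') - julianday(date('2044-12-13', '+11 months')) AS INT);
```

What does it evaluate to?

Adding +11 months to 2044-12-13 gives 2045-11-13.
0 days remain in May 2045 after the 31st (31 − 31).
June 2045: 30 days.
July 2045: 31 days.
August 2045: 31 days.
September 2045: 30 days.
October 2045: 31 days.
Then 13 days into November 2045.
Total: 0 + 30 + 31 + 31 + 30 + 31 + 13 = 166.
The subtraction is earlier − later, so the result is −166 → -166.

-166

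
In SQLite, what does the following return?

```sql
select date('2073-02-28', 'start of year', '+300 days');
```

`start of year` rewinds 2073-02-28 to 2073-01-01.
Applying '+300 days' to 2073-01-01: counting 300 days forward gives 2073-10-28.

2073-10-28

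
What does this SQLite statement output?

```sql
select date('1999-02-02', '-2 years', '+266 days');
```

Adding -2 years to 1999-02-02 gives 1997-02-02.
Applying '+266 days' to 1997-02-02: counting 266 days forward gives 1997-10-26.

1997-10-26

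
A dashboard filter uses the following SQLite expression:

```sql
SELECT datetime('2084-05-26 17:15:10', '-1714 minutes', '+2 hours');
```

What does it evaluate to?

1714 minutes = 28h 34m; -1714 minutes from 2084-05-26 17:15:10 is 2084-05-25 12:41:10 (crosses midnight).
+2 hours from 2084-05-25 12:41:10 is 2084-05-25 14:41:10.

2084-05-25 14:41:10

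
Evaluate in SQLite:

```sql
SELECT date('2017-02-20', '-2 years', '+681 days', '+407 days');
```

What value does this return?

Adding -2 years to 2017-02-20 gives 2015-02-20.
Applying '+681 days' to 2015-02-20: counting 681 days forward gives 2017-01-01.
Applying '+407 days' to 2017-01-01: counting 407 days forward gives 2018-02-12.

2018-02-12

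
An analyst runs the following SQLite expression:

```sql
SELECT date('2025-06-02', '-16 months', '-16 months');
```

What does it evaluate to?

2022-10-02

Adding -16 months to 2025-06-02 gives 2024-02-02.
Adding -16 months to 2024-02-02 gives 2022-10-02.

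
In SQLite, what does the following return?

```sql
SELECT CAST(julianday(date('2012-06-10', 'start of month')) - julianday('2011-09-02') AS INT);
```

273

`start of month` rewinds 2012-06-10 to 2012-06-01.
28 days remain in September 2011 after the 2nd (30 − 2).
Full months from October 2011 through May 2012 contribute their day counts.
Then 1 day into June 2012.
Total: 28 + 31 + 30 + 31 + 31 + 29 + 31 + 30 + 31 + 1 = 273.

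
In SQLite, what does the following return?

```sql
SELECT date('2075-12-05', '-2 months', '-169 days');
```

Adding -2 months to 2075-12-05 gives 2075-10-05.
Applying '-169 days' to 2075-10-05: counting 169 days back gives 2075-04-19.

2075-04-19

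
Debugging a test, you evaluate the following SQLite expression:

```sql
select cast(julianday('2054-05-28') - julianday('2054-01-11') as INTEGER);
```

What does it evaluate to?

20 days remain in January 2054 after the 11th (31 − 11).
February 2054: 28 days.
March 2054: 31 days.
April 2054: 30 days.
Then 28 days into May 2054.
Total: 20 + 28 + 31 + 30 + 28 = 137.

137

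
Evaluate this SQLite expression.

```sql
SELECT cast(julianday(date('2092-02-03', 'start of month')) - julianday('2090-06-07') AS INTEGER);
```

`start of month` rewinds 2092-02-03 to 2092-02-01.
23 days remain in June 2090 after the 7th (30 − 7).
Full months from July 2090 through January 2092 contribute their day counts.
Then 1 day into February 2092.
Total: 23 + 31 + 31 + 30 + 31 + 30 + 31 + 31 + 28 + 31 + 30 + 31 + 30 + 31 + 31 + 30 + 31 + 30 + 31 + 31 + 1 = 604.

604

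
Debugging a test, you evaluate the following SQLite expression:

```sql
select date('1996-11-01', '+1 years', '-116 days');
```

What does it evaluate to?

Adding +1 year to 1996-11-01 gives 1997-11-01.
Applying '-116 days' to 1997-11-01: counting 116 days back gives 1997-07-08.

1997-07-08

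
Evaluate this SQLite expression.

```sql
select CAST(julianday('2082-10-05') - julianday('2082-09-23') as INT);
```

7 days remain in September 2082 after the 23rd (30 − 23).
Then 5 days into October 2082.
Total: 7 + 5 = 12.

12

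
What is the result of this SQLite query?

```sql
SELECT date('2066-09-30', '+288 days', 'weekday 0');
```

Applying '+288 days' to 2066-09-30: counting 288 days forward gives 2067-07-15.
`weekday 0` advances to the next Sunday; 2067-07-15 is a Friday, so it moves forward to 2067-07-17.

2067-07-17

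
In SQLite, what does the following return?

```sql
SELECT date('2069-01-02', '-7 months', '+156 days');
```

2068-11-05

Adding -7 months to 2069-01-02 gives 2068-06-02.
Applying '+156 days' to 2068-06-02: counting 156 days forward gives 2068-11-05.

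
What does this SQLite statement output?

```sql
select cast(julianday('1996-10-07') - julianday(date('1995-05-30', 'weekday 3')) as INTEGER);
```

`weekday 3` advances to the next Wednesday; 1995-05-30 is a Tuesday, so it moves forward to 1995-05-31.
0 days remain in May 1995 after the 31st (31 − 31).
Full months from June 1995 through September 1996 contribute their day counts.
Then 7 days into October 1996.
Total: 0 + 30 + 31 + 31 + 30 + 31 + 30 + 31 + 31 + 29 + 31 + 30 + 31 + 30 + 31 + 31 + 30 + 7 = 495.

495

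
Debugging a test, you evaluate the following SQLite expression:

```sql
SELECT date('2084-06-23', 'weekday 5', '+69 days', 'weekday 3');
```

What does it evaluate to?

2084-09-06

`weekday 5` advances to the next Friday; 2084-06-23 is already a Friday, so it stays at 2084-06-23.
Applying '+69 days' to 2084-06-23: counting 69 days forward gives 2084-08-31.
`weekday 3` advances to the next Wednesday; 2084-08-31 is a Thursday, so it moves forward to 2084-09-06.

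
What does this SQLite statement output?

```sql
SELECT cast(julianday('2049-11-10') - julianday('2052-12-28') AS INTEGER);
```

-1144

20 days remain in November 2049 after the 10th (30 − 10).
Full months from December 2049 through November 2052 contribute their day counts.
Then 28 days into December 2052.
Total: 20 + 31 + 31 + 28 + 31 + 30 + 31 + 30 + 31 + 31 + 30 + 31 + 30 + 31 + 31 + 28 + 31 + 30 + 31 + 30 + 31 + 31 + 30 + 31 + 30 + 31 + 31 + 29 + 31 + 30 + 31 + 30 + 31 + 31 + 30 + 31 + 30 + 28 = 1144.
The subtraction is earlier − later, so the result is −1144 → -1144.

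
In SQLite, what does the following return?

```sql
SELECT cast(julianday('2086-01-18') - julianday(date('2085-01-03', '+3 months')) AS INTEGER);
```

290

Adding +3 months to 2085-01-03 gives 2085-04-03.
27 days remain in April 2085 after the 3rd (30 − 3).
Full months from May 2085 through December 2085 contribute their day counts.
Then 18 days into January 2086.
Total: 27 + 31 + 30 + 31 + 31 + 30 + 31 + 30 + 31 + 18 = 290.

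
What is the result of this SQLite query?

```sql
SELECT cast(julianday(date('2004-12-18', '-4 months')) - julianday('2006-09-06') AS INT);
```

Adding -4 months to 2004-12-18 gives 2004-08-18.
13 days remain in August 2004 after the 18th (31 − 18).
Full months from September 2004 through August 2006 contribute their day counts.
Then 6 days into September 2006.
Total: 13 + 30 + 31 + 30 + 31 + 31 + 28 + 31 + 30 + 31 + 30 + 31 + 31 + 30 + 31 + 30 + 31 + 31 + 28 + 31 + 30 + 31 + 30 + 31 + 31 + 6 = 749.
The subtraction is earlier − later, so the result is −749 → -749.

-749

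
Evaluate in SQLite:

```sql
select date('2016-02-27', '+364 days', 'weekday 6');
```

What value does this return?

2017-02-25

Applying '+364 days' to 2016-02-27: counting 364 days forward gives 2017-02-25.
`weekday 6` advances to the next Saturday; 2017-02-25 is already a Saturday, so it stays at 2017-02-25.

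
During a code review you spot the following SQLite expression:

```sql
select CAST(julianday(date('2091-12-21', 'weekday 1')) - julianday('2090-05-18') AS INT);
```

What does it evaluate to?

`weekday 1` advances to the next Monday; 2091-12-21 is a Friday, so it moves forward to 2091-12-24.
13 days remain in May 2090 after the 18th (31 − 18).
Full months from June 2090 through November 2091 contribute their day counts.
Then 24 days into December 2091.
Total: 13 + 30 + 31 + 31 + 30 + 31 + 30 + 31 + 31 + 28 + 31 + 30 + 31 + 30 + 31 + 31 + 30 + 31 + 30 + 24 = 585.

585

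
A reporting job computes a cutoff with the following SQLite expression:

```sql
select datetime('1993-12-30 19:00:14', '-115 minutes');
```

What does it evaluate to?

115 minutes = 1h 55m; -115 minutes from 1993-12-30 19:00:14 is 1993-12-30 17:05:14.

1993-12-30 17:05:14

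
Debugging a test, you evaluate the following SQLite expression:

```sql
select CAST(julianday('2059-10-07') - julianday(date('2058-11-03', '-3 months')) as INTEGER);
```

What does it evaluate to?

Adding -3 months to 2058-11-03 gives 2058-08-03.
28 days remain in August 2058 after the 3rd (31 − 3).
Full months from September 2058 through September 2059 contribute their day counts.
Then 7 days into October 2059.
Total: 28 + 30 + 31 + 30 + 31 + 31 + 28 + 31 + 30 + 31 + 30 + 31 + 31 + 30 + 7 = 430.

430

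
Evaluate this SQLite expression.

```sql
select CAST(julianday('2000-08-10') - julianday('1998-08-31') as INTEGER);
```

710

0 days remain in August 1998 after the 31st (31 − 31).
Full months from September 1998 through July 2000 contribute their day counts.
Then 10 days into August 2000.
Total: 0 + 30 + 31 + 30 + 31 + 31 + 28 + 31 + 30 + 31 + 30 + 31 + 31 + 30 + 31 + 30 + 31 + 31 + 29 + 31 + 30 + 31 + 30 + 31 + 10 = 710.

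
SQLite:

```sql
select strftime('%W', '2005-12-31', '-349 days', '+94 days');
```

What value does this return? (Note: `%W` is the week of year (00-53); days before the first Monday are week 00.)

First apply '-349 days', '+94 days': 2005-12-31 → 2005-04-20.
2005-04-20 is a Wednesday. SQLite's %W counts Mondays since the year started; the result is 16.

16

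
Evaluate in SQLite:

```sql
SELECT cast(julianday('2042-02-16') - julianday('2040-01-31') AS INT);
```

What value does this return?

747

0 days remain in January 2040 after the 31st (31 − 31).
Full months from February 2040 through January 2042 contribute their day counts.
Then 16 days into February 2042.
Total: 0 + 29 + 31 + 30 + 31 + 30 + 31 + 31 + 30 + 31 + 30 + 31 + 31 + 28 + 31 + 30 + 31 + 30 + 31 + 31 + 30 + 31 + 30 + 31 + 31 + 16 = 747.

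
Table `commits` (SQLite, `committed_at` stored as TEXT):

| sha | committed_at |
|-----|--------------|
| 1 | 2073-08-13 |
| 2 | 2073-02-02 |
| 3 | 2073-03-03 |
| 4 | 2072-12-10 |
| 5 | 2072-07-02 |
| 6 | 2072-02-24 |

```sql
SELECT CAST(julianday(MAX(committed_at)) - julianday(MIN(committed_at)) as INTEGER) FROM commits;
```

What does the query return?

536

MIN = 2072-02-24, MAX = 2073-08-13.
5 days remain in February 2072 after the 24th (29 − 24).
Full months from March 2072 through July 2073 contribute their day counts.
Then 13 days into August 2073.
Total: 5 + 31 + 30 + 31 + 30 + 31 + 31 + 30 + 31 + 30 + 31 + 31 + 28 + 31 + 30 + 31 + 30 + 31 + 13 = 536.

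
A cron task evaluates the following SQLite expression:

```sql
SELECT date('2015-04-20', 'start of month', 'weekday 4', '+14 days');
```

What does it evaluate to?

2015-04-16

`start of month` rewinds 2015-04-20 to 2015-04-01.
`weekday 4` advances to the next Thursday; 2015-04-01 is a Wednesday, so it moves forward to 2015-04-02.
Advancing 14 more days within April lands on 2015-04-16.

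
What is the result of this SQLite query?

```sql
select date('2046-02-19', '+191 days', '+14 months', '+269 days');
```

2048-07-24

Applying '+191 days' to 2046-02-19: counting 191 days forward gives 2046-08-29.
Adding +14 months to 2046-08-29 gives 2047-10-29.
Applying '+269 days' to 2047-10-29: counting 269 days forward gives 2048-07-24.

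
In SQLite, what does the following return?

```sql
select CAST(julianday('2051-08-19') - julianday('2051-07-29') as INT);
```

2 days remain in July 2051 after the 29th (31 − 29).
Then 19 days into August 2051.
Total: 2 + 19 = 21.

21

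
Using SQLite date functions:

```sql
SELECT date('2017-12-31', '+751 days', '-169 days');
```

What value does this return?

Applying '+751 days' to 2017-12-31: counting 751 days forward gives 2020-01-21.
Applying '-169 days' to 2020-01-21: counting 169 days back gives 2019-08-05.

2019-08-05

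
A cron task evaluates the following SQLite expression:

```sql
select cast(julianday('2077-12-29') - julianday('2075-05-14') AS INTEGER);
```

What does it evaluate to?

960

17 days remain in May 2075 after the 14th (31 − 14).
Full months from June 2075 through November 2077 contribute their day counts.
Then 29 days into December 2077.
Total: 17 + 30 + 31 + 31 + 30 + 31 + 30 + 31 + 31 + 29 + 31 + 30 + 31 + 30 + 31 + 31 + 30 + 31 + 30 + 31 + 31 + 28 + 31 + 30 + 31 + 30 + 31 + 31 + 30 + 31 + 30 + 29 = 960.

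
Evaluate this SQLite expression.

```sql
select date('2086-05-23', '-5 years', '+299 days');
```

2082-03-18

Adding -5 years to 2086-05-23 gives 2081-05-23.
Applying '+299 days' to 2081-05-23: counting 299 days forward gives 2082-03-18.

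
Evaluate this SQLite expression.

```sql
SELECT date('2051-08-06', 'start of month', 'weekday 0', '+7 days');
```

`start of month` rewinds 2051-08-06 to 2051-08-01.
`weekday 0` advances to the next Sunday; 2051-08-01 is a Tuesday, so it moves forward to 2051-08-06.
Advancing 7 more days within August lands on 2051-08-13.

2051-08-13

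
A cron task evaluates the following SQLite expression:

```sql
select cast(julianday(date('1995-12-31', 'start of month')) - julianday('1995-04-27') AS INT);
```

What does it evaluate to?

218

`start of month` rewinds 1995-12-31 to 1995-12-01.
3 days remain in April 1995 after the 27th (30 − 27).
Full months from May 1995 through November 1995 contribute their day counts.
Then 1 day into December 1995.
Total: 3 + 31 + 30 + 31 + 31 + 30 + 31 + 30 + 1 = 218.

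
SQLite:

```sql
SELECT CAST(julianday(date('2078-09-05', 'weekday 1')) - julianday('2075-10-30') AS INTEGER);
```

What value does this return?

1041

`weekday 1` advances to the next Monday; 2078-09-05 is already a Monday, so it stays at 2078-09-05.
1 day remains in October 2075 after the 30th (31 − 30).
Full months from November 2075 through August 2078 contribute their day counts.
Then 5 days into September 2078.
Total: 1 + 30 + 31 + 31 + 29 + 31 + 30 + 31 + 30 + 31 + 31 + 30 + 31 + 30 + 31 + 31 + 28 + 31 + 30 + 31 + 30 + 31 + 31 + 30 + 31 + 30 + 31 + 31 + 28 + 31 + 30 + 31 + 30 + 31 + 31 + 5 = 1041.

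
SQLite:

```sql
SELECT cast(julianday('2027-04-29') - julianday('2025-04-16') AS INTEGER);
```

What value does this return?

743

14 days remain in April 2025 after the 16th (30 − 16).
Full months from May 2025 through March 2027 contribute their day counts.
Then 29 days into April 2027.
Total: 14 + 31 + 30 + 31 + 31 + 30 + 31 + 30 + 31 + 31 + 28 + 31 + 30 + 31 + 30 + 31 + 31 + 30 + 31 + 30 + 31 + 31 + 28 + 31 + 29 = 743.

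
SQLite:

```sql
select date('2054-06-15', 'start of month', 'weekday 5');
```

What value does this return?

2054-06-05

`start of month` rewinds 2054-06-15 to 2054-06-01.
`weekday 5` advances to the next Friday; 2054-06-01 is a Monday, so it moves forward to 2054-06-05.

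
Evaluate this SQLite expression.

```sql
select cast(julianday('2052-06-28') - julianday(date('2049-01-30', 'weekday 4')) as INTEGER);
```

`weekday 4` advances to the next Thursday; 2049-01-30 is a Saturday, so it moves forward to 2049-02-04.
24 days remain in February 2049 after the 4th (28 − 4).
Full months from March 2049 through May 2052 contribute their day counts.
Then 28 days into June 2052.
Total: 24 + 31 + 30 + 31 + 30 + 31 + 31 + 30 + 31 + 30 + 31 + 31 + 28 + 31 + 30 + 31 + 30 + 31 + 31 + 30 + 31 + 30 + 31 + 31 + 28 + 31 + 30 + 31 + 30 + 31 + 31 + 30 + 31 + 30 + 31 + 31 + 29 + 31 + 30 + 31 + 28 = 1240.

1240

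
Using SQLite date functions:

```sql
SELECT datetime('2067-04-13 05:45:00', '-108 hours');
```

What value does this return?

2067-04-08 17:45:00

-108 hours from 2067-04-13 05:45:00 is 2067-04-08 17:45:00 (crosses midnight).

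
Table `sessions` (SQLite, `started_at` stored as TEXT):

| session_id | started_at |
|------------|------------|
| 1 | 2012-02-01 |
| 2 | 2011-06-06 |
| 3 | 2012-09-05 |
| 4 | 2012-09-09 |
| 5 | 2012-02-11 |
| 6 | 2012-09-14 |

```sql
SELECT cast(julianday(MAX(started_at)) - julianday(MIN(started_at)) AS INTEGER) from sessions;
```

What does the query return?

466

MIN = 2011-06-06, MAX = 2012-09-14.
24 days remain in June 2011 after the 6th (30 − 6).
Full months from July 2011 through August 2012 contribute their day counts.
Then 14 days into September 2012.
Total: 24 + 31 + 31 + 30 + 31 + 30 + 31 + 31 + 29 + 31 + 30 + 31 + 30 + 31 + 31 + 14 = 466.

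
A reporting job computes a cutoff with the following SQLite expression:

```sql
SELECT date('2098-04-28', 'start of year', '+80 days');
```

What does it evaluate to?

`start of year` rewinds 2098-04-28 to 2098-01-01.
Applying '+80 days' to 2098-01-01: counting 80 days forward gives 2098-03-22.

2098-03-22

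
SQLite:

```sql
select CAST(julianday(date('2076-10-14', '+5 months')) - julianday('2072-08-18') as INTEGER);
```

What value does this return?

1669

Adding +5 months to 2076-10-14 gives 2077-03-14.
13 days remain in August 2072 after the 18th (31 − 18).
Full months from September 2072 through February 2077 contribute their day counts.
Then 14 days into March 2077.
Total: 13 + 30 + 31 + 30 + 31 + 31 + 28 + 31 + 30 + 31 + 30 + 31 + 31 + 30 + 31 + 30 + 31 + 31 + 28 + 31 + 30 + 31 + 30 + 31 + 31 + 30 + 31 + 30 + 31 + 31 + 28 + 31 + 30 + 31 + 30 + 31 + 31 + 30 + 31 + 30 + 31 + 31 + 29 + 31 + 30 + 31 + 30 + 31 + 31 + 30 + 31 + 30 + 31 + 31 + 28 + 14 = 1669.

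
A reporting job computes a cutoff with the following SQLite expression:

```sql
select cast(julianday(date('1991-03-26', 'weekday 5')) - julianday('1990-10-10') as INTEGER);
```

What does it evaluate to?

`weekday 5` advances to the next Friday; 1991-03-26 is a Tuesday, so it moves forward to 1991-03-29.
21 days remain in October 1990 after the 10th (31 − 10).
November 1990: 30 days.
December 1990: 31 days.
January 1991: 31 days.
February 1991: 28 days.
Then 29 days into March 1991.
Total: 21 + 30 + 31 + 31 + 28 + 29 = 170.

170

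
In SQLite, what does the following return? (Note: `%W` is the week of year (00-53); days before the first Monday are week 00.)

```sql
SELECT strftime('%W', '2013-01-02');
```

00

2013-01-02 is a Wednesday. SQLite's %W counts Mondays since the year started; the result is 00.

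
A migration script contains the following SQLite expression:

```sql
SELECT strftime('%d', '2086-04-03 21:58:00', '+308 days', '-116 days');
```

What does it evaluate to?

12

First apply '+308 days', '-116 days': 2086-04-03 21:58:00 → 2086-10-12 21:58:00.
`%d` extracts the 2-digit day of month: 12.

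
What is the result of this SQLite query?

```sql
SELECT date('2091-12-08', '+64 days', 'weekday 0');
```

2092-02-10

Applying '+64 days' to 2091-12-08: counting 64 days forward gives 2092-02-10.
`weekday 0` advances to the next Sunday; 2092-02-10 is already a Sunday, so it stays at 2092-02-10.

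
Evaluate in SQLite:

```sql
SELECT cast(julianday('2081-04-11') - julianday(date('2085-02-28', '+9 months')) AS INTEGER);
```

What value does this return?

Adding +9 months to 2085-02-28 gives 2085-11-28.
19 days remain in April 2081 after the 11th (30 − 11).
Full months from May 2081 through October 2085 contribute their day counts.
Then 28 days into November 2085.
Total: 19 + 31 + 30 + 31 + 31 + 30 + 31 + 30 + 31 + 31 + 28 + 31 + 30 + 31 + 30 + 31 + 31 + 30 + 31 + 30 + 31 + 31 + 28 + 31 + 30 + 31 + 30 + 31 + 31 + 30 + 31 + 30 + 31 + 31 + 29 + 31 + 30 + 31 + 30 + 31 + 31 + 30 + 31 + 30 + 31 + 31 + 28 + 31 + 30 + 31 + 30 + 31 + 31 + 30 + 31 + 28 = 1692.
The subtraction is earlier − later, so the result is −1692 → -1692.

-1692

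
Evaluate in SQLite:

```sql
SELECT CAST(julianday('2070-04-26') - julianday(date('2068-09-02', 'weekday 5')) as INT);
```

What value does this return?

`weekday 5` advances to the next Friday; 2068-09-02 is a Sunday, so it moves forward to 2068-09-07.
23 days remain in September 2068 after the 7th (30 − 7).
Full months from October 2068 through March 2070 contribute their day counts.
Then 26 days into April 2070.
Total: 23 + 31 + 30 + 31 + 31 + 28 + 31 + 30 + 31 + 30 + 31 + 31 + 30 + 31 + 30 + 31 + 31 + 28 + 31 + 26 = 596.

596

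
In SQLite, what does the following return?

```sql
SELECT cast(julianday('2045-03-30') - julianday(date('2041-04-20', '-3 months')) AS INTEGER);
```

Adding -3 months to 2041-04-20 gives 2041-01-20.
11 days remain in January 2041 after the 20th (31 − 20).
Full months from February 2041 through February 2045 contribute their day counts.
Then 30 days into March 2045.
Total: 11 + 28 + 31 + 30 + 31 + 30 + 31 + 31 + 30 + 31 + 30 + 31 + 31 + 28 + 31 + 30 + 31 + 30 + 31 + 31 + 30 + 31 + 30 + 31 + 31 + 28 + 31 + 30 + 31 + 30 + 31 + 31 + 30 + 31 + 30 + 31 + 31 + 29 + 31 + 30 + 31 + 30 + 31 + 31 + 30 + 31 + 30 + 31 + 31 + 28 + 30 = 1530.

1530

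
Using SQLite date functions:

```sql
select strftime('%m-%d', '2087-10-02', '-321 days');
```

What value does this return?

11-15

First apply '-321 days': 2087-10-02 → 2086-11-15.
`%m-%d` extracts the month-day: 11-15.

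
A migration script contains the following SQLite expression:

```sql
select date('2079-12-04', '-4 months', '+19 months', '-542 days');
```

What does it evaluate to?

2079-09-09

Adding -4 months to 2079-12-04 gives 2079-08-04.
Adding +19 months to 2079-08-04 gives 2081-03-04.
Applying '-542 days' to 2081-03-04: counting 542 days back gives 2079-09-09.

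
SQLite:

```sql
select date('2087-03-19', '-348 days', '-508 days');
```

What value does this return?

2084-11-13

Applying '-348 days' to 2087-03-19: counting 348 days back gives 2086-04-05.
Applying '-508 days' to 2086-04-05: counting 508 days back gives 2084-11-13.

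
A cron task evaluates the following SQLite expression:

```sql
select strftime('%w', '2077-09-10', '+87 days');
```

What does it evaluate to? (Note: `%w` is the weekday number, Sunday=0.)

First apply '+87 days': 2077-09-10 → 2077-12-06.
2077-12-06 is a Monday; with Sunday=0 that is 1.

1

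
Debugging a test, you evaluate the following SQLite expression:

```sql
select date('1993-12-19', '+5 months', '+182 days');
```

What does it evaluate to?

1994-11-17

Adding +5 months to 1993-12-19 gives 1994-05-19.
Applying '+182 days' to 1994-05-19: counting 182 days forward gives 1994-11-17.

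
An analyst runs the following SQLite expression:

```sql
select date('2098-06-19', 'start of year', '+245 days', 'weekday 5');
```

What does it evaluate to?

2098-09-05

`start of year` rewinds 2098-06-19 to 2098-01-01.
Applying '+245 days' to 2098-01-01: counting 245 days forward gives 2098-09-03.
`weekday 5` advances to the next Friday; 2098-09-03 is a Wednesday, so it moves forward to 2098-09-05.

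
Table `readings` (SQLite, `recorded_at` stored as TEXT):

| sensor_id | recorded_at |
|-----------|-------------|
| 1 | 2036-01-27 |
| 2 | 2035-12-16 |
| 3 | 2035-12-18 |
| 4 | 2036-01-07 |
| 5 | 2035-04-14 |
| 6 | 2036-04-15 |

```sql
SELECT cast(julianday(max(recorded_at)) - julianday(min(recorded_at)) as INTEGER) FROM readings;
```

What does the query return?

367

MIN = 2035-04-14, MAX = 2036-04-15.
16 days remain in April 2035 after the 14th (30 − 14).
Full months from May 2035 through March 2036 contribute their day counts.
Then 15 days into April 2036.
Total: 16 + 31 + 30 + 31 + 31 + 30 + 31 + 30 + 31 + 31 + 29 + 31 + 15 = 367.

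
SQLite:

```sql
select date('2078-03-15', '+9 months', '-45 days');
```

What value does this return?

Adding +9 months to 2078-03-15 gives 2078-12-15.
Applying '-45 days' to 2078-12-15: counting 45 days back gives 2078-10-31.

2078-10-31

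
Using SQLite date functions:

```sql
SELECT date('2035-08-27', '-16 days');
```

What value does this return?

Going back 16 days within August lands on 2035-08-11.

2035-08-11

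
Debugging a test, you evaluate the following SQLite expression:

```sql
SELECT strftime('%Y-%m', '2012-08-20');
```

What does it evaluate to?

`%Y-%m` extracts the year-month: 2012-08.

2012-08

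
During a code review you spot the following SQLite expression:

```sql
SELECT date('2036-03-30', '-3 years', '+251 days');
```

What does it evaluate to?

Adding -3 years to 2036-03-30 gives 2033-03-30.
Applying '+251 days' to 2033-03-30: counting 251 days forward gives 2033-12-06.

2033-12-06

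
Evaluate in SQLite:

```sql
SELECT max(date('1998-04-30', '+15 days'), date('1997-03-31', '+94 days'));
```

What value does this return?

1998-05-15

date('1998-04-30', '+15 days') → 1998-05-15.
date('1997-03-31', '+94 days') → 1997-07-03.
Later of the two is 1998-05-15.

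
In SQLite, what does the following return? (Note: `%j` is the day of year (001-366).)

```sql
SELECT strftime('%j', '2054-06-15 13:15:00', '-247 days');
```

284

First apply '-247 days': 2054-06-15 13:15:00 → 2053-10-11 13:15:00.
Day-of-year for 2053-10-11: days since 2053-01-01 inclusive = 284, zero-padded to 284.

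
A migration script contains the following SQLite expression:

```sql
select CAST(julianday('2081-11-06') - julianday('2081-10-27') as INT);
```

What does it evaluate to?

4 days remain in October 2081 after the 27th (31 − 27).
Then 6 days into November 2081.
Total: 4 + 6 = 10.

10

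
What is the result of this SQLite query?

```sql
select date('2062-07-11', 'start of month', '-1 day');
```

`start of month` rewinds 2062-07-11 to 2062-07-01.
Going back 1 day from 2062-07-01 reaches 2062-06-30 (last day of June, 30 days).

2062-06-30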